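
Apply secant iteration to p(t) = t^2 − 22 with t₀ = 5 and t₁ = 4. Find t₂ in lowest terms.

14/3

p(5) = 3, p(4) = −6. t₂ = 4 − (−6)·(4 − 5)/((−6) − 3) = 14/3.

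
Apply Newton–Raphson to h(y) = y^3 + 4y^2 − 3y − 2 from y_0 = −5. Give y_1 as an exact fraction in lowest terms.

−37/8

h'(y) = 3y^2 + 8y − 3.
h(−5) = −12, h'(−5) = 32, so y_1 = (−5) − (−12)/32 = −37/8.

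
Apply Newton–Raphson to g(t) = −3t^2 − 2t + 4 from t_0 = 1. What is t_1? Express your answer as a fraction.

g'(t) = −6t − 2.
g(1) = −1, g'(1) = −8, so t_1 = 1 − (−1)/(−8) = 7/8.

7/8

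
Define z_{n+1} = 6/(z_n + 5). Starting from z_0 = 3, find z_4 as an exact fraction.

834/833

z_1 = 6/(3 + 5) = 3/4.
z_2 = 6/(3/4 + 5) = 24/23.
z_3 = 6/(24/23 + 5) = 138/139.
z_4 = 6/(138/139 + 5) = 834/833.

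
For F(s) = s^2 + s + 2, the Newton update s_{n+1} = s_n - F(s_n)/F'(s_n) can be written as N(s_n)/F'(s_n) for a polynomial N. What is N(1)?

F'(s) = 2s + 1.
N(s) = s·F'(s) - F(s) = s·(2s + 1) - (s^2 + s + 2) = s^2 - 2.
N(1) = -1.

-1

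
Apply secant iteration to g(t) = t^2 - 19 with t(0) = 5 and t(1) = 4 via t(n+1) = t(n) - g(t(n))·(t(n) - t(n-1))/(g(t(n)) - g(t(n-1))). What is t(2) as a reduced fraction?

13/3

g(5) = 6, g(4) = -3. t(2) = 4 - (-3)·(4 - 5)/((-3) - 6) = 13/3.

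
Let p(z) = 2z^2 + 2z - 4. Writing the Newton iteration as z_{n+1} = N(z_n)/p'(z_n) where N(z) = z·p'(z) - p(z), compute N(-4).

36

p'(z) = 4z + 2.
N(z) = z·p'(z) - p(z) = z·(4z + 2) - (2z^2 + 2z - 4) = 2z^2 + 4.
N(-4) = 36.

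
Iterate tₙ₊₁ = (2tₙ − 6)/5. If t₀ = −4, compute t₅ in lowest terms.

t₁ = (2·(−4) − 6)/5 = −14/5.
t₂ = (2·(−14/5) − 6)/5 = −58/25.
t₃ = (2·(−58/25) − 6)/5 = −266/125.
t₄ = (2·(−266/125) − 6)/5 = −1282/625.
t₅ = (2·(−1282/625) − 6)/5 = −6314/3125.

−6314/3125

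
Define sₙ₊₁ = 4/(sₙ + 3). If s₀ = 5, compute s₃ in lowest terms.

s₁ = 4/(5 + 3) = 1/2.
s₂ = 4/(1/2 + 3) = 8/7.
s₃ = 4/(8/7 + 3) = 28/29.

28/29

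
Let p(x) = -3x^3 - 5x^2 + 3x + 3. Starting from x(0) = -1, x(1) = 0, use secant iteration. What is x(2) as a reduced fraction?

p(-1) = -2, p(0) = 3. x(2) = 0 - 3·(0 - (-1))/(3 - (-2)) = -3/5.

-3/5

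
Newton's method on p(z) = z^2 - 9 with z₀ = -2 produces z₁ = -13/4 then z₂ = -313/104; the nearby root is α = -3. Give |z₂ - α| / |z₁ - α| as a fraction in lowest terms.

z₁ - α = -13/4 - (-3) = -13/4 + 3 = -1/4, so |z₁ - α| = 1/4.
z₂ - α = -313/104 - (-3) = -313/104 + 3 = -1/104, so |z₂ - α| = 1/104.
Ratio = (1/104) / (1/4) = 1/26.

1/26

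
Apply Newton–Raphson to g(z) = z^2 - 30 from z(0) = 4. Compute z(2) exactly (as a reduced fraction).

g'(z) = 2z.
g(4) = -14, g'(4) = 8, so z(1) = 4 - (-14)/8 = 23/4.
g(23/4) = 49/16, g'(23/4) = 23/2, so z(2) = (23/4) - (49/16)/(23/2) = 1009/184.

1009/184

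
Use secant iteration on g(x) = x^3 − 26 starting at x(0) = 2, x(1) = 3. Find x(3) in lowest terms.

g(2) = −18, g(3) = 1. x(2) = 3 − 1·(3 − 2)/(1 − (−18)) = 56/19.
g(3) = 1, g(56/19) = −2718/6859. x(3) = (56/19) − (−2718/6859)·((56/19) − 3)/((−2718/6859) − 1) = 28370/9577.

28370/9577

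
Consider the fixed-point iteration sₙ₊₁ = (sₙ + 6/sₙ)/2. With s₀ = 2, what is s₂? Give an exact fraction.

49/20

s₁ = (2 + 6/2)/2 = 5/2.
s₂ = (5/2 + 6/(5/2))/2 = 49/20.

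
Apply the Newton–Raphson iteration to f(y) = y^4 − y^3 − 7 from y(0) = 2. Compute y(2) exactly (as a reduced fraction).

5687563/2920320

f'(y) = 4y^3 − 3y^2.
f(2) = 1, f'(2) = 20, so y(1) = 2 − 1/20 = 39/20.
f(39/20) = 7061/160000, f'(39/20) = 4563/250, so y(2) = (39/20) − (7061/160000)/(4563/250) = 5687563/2920320.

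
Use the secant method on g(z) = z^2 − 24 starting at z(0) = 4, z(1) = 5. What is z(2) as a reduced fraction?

44/9

g(4) = −8, g(5) = 1. z(2) = 5 − 1·(5 − 4)/(1 − (−8)) = 44/9.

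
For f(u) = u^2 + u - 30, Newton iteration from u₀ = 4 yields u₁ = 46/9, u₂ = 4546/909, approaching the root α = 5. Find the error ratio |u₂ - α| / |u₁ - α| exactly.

u₁ - α = 46/9 - 5 = 1/9, so |u₁ - α| = 1/9.
u₂ - α = 4546/909 - 5 = 1/909, so |u₂ - α| = 1/909.
Ratio = (1/909) / (1/9) = 1/101.

1/101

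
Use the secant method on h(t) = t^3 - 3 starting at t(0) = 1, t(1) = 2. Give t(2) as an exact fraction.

h(1) = -2, h(2) = 5. t(2) = 2 - 5·(2 - 1)/(5 - (-2)) = 9/7.

9/7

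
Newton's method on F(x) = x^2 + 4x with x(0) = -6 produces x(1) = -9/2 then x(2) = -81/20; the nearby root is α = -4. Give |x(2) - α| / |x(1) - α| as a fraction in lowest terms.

1/10

x(1) - α = -9/2 - (-4) = -9/2 + 4 = -1/2, so |x(1) - α| = 1/2.
x(2) - α = -81/20 - (-4) = -81/20 + 4 = -1/20, so |x(2) - α| = 1/20.
Ratio = (1/20) / (1/2) = 1/10.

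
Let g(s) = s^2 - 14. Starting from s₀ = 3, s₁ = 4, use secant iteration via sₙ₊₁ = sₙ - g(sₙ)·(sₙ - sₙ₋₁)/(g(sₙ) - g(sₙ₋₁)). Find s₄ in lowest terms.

5272/1409

g(3) = -5, g(4) = 2. s₂ = 4 - 2·(4 - 3)/(2 - (-5)) = 26/7.
g(4) = 2, g(26/7) = -10/49. s₃ = (26/7) - (-10/49)·((26/7) - 4)/((-10/49) - 2) = 101/27.
g(26/7) = -10/49, g(101/27) = -5/729. s₄ = (101/27) - (-5/729)·((101/27) - (26/7))/((-5/729) - (-10/49)) = 5272/1409.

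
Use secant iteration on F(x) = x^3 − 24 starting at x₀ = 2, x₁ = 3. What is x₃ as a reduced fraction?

F(2) = −16, F(3) = 3. x₂ = 3 − 3·(3 − 2)/(3 − (−16)) = 54/19.
F(3) = 3, F(54/19) = −7152/6859. x₃ = (54/19) − (−7152/6859)·((54/19) − 3)/((−7152/6859) − 3) = 8882/3081.

8882/3081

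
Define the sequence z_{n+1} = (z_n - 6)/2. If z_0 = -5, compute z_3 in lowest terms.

z_1 = ((-5) - 6)/2 = -11/2.
z_2 = ((-11/2) - 6)/2 = -23/4.
z_3 = ((-23/4) - 6)/2 = -47/8.

-47/8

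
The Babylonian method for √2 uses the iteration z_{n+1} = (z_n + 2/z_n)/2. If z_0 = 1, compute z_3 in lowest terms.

577/408

z_1 = (1 + 2/1)/2 = 3/2.
z_2 = (3/2 + 2/(3/2))/2 = 17/12.
z_3 = (17/12 + 2/(17/12))/2 = 577/408.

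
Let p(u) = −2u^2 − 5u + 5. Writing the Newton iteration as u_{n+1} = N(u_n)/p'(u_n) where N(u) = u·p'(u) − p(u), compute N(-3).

−23

p'(u) = −4u − 5.
N(u) = u·p'(u) − p(u) = u·(−4u − 5) − (−2u^2 − 5u + 5) = −2u^2 − 5.
N(-3) = −23.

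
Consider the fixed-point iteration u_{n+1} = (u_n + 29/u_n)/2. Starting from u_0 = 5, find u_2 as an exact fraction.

u_1 = (5 + 29/5)/2 = 27/5.
u_2 = (27/5 + 29/(27/5))/2 = 727/135.

727/135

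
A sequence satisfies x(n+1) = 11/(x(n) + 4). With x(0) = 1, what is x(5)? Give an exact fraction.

x(1) = 11/(1 + 4) = 11/5.
x(2) = 11/(11/5 + 4) = 55/31.
x(3) = 11/(55/31 + 4) = 341/179.
x(4) = 11/(341/179 + 4) = 1969/1057.
x(5) = 11/(1969/1057 + 4) = 11627/6197.

11627/6197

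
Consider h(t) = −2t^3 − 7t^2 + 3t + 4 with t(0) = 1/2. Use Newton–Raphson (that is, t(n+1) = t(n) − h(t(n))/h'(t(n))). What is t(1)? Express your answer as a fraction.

25/22

h'(t) = −6t^2 − 14t + 3.
h(1/2) = 7/2, h'(1/2) = −11/2, so t(1) = (1/2) − (7/2)/(−11/2) = 25/22.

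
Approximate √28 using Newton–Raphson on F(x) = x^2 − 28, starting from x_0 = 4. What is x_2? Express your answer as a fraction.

233/44

F'(x) = 2x.
F(4) = −12, F'(4) = 8, so x_1 = 4 − (−12)/8 = 11/2.
F(11/2) = 9/4, F'(11/2) = 11, so x_2 = (11/2) − (9/4)/11 = 233/44.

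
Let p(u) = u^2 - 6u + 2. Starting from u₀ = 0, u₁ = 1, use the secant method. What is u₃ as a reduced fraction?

8/23

p(0) = 2, p(1) = -3. u₂ = 1 - (-3)·(1 - 0)/((-3) - 2) = 2/5.
p(1) = -3, p(2/5) = -6/25. u₃ = (2/5) - (-6/25)·((2/5) - 1)/((-6/25) - (-3)) = 8/23.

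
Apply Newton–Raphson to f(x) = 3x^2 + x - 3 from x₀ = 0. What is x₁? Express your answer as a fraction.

3

f'(x) = 6x + 1.
f(0) = -3, f'(0) = 1, so x₁ = 0 - (-3)/1 = 3.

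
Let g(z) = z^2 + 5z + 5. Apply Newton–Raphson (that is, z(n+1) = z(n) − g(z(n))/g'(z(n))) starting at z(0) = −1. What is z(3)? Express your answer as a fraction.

−1364/987

g'(z) = 2z + 5.
g(−1) = 1, g'(−1) = 3, so z(1) = (−1) − 1/3 = −4/3.
g(−4/3) = 1/9, g'(−4/3) = 7/3, so z(2) = (−4/3) − (1/9)/(7/3) = −29/21.
g(−29/21) = 1/441, g'(−29/21) = 47/21, so z(3) = (−29/21) − (1/441)/(47/21) = −1364/987.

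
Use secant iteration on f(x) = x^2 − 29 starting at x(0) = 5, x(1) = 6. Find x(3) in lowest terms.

f(5) = −4, f(6) = 7. x(2) = 6 − 7·(6 − 5)/(7 − (−4)) = 59/11.
f(6) = 7, f(59/11) = −28/121. x(3) = (59/11) − (−28/121)·((59/11) − 6)/((−28/121) − 7) = 673/125.

673/125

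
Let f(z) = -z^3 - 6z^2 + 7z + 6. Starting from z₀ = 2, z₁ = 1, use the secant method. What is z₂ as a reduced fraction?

4/3

f(2) = -12, f(1) = 6. z₂ = 1 - 6·(1 - 2)/(6 - (-12)) = 4/3.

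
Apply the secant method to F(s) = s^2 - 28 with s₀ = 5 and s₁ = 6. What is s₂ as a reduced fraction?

F(5) = -3, F(6) = 8. s₂ = 6 - 8·(6 - 5)/(8 - (-3)) = 58/11.

58/11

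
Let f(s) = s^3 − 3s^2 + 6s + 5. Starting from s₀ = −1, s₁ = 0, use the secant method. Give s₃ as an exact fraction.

f(−1) = −5, f(0) = 5. s₂ = 0 − 5·(0 − (−1))/(5 − (−5)) = −1/2.
f(0) = 5, f(−1/2) = 9/8. s₃ = (−1/2) − (9/8)·((−1/2) − 0)/((9/8) − 5) = −20/31.

−20/31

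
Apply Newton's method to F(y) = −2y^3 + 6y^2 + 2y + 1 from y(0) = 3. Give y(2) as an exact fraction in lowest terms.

94799/28312

F'(y) = −6y^2 + 12y + 2.
F(3) = 7, F'(3) = −16, so y(1) = 3 − 7/(−16) = 55/16.
F(55/16) = −5047/2048, F'(55/16) = −3539/128, so y(2) = (55/16) − (−5047/2048)/(−3539/128) = 94799/28312.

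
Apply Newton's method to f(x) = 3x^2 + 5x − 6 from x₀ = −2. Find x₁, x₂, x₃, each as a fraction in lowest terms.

f'(x) = 6x + 5.
f(−2) = −4, f'(−2) = −7, so x₁ = (−2) − (−4)/(−7) = −18/7.
f(−18/7) = 48/49, f'(−18/7) = −73/7, so x₂ = (−18/7) − (48/49)/(−73/7) = −1266/511.
f(−1266/511) = 6912/261121, f'(−1266/511) = −5041/511, so x₃ = (−1266/511) − (6912/261121)/(−5041/511) = −6374994/2575951.

x₁ = −18/7, x₂ = −1266/511, x₃ = −6374994/2575951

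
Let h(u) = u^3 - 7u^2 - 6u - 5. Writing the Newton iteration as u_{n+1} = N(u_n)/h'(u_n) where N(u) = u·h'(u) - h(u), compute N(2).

h'(u) = 3u^2 - 14u - 6.
N(u) = u·h'(u) - h(u) = u·(3u^2 - 14u - 6) - (u^3 - 7u^2 - 6u - 5) = 2u^3 - 7u^2 + 5.
N(2) = -7.

-7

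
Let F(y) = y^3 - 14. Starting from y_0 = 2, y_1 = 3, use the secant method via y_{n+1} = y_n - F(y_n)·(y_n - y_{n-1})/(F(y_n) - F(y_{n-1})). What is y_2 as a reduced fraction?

F(2) = -6, F(3) = 13. y_2 = 3 - 13·(3 - 2)/(13 - (-6)) = 44/19.

44/19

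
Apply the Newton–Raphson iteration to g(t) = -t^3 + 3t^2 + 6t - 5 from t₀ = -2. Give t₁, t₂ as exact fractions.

t₁ = -11/6, t₂ = -2960/1629

g'(t) = -3t^2 + 6t + 6.
g(-2) = 3, g'(-2) = -18, so t₁ = (-2) - 3/(-18) = -11/6.
g(-11/6) = 53/216, g'(-11/6) = -181/12, so t₂ = (-11/6) - (53/216)/(-181/12) = -2960/1629.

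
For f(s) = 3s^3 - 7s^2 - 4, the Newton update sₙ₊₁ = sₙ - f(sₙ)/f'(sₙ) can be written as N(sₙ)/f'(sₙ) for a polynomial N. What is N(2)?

24

f'(s) = 9s^2 - 14s.
N(s) = s·f'(s) - f(s) = s·(9s^2 - 14s) - (3s^3 - 7s^2 - 4) = 6s^3 - 7s^2 + 4.
N(2) = 24.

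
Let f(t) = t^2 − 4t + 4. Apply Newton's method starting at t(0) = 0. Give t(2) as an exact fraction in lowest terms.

3/2

f'(t) = 2t − 4.
f(0) = 4, f'(0) = −4, so t(1) = 0 − 4/(−4) = 1.
f(1) = 1, f'(1) = −2, so t(2) = 1 − 1/(−2) = 3/2.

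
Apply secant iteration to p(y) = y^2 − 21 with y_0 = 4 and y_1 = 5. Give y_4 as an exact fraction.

4051/884

p(4) = −5, p(5) = 4. y_2 = 5 − 4·(5 − 4)/(4 − (−5)) = 41/9.
p(5) = 4, p(41/9) = −20/81. y_3 = (41/9) − (−20/81)·((41/9) − 5)/((−20/81) − 4) = 197/43.
p(41/9) = −20/81, p(197/43) = −20/1849. y_4 = (197/43) − (−20/1849)·((197/43) − (41/9))/((−20/1849) − (−20/81)) = 4051/884.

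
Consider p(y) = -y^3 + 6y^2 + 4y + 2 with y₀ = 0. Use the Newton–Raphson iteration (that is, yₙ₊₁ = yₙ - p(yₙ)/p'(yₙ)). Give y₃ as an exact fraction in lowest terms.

-2598/6743

p'(y) = -3y^2 + 12y + 4.
p(0) = 2, p'(0) = 4, so y₁ = 0 - 2/4 = -1/2.
p(-1/2) = 13/8, p'(-1/2) = -11/4, so y₂ = (-1/2) - (13/8)/(-11/4) = 1/11.
p(1/11) = 3211/1331, p'(1/11) = 613/121, so y₃ = (1/11) - (3211/1331)/(613/121) = -2598/6743.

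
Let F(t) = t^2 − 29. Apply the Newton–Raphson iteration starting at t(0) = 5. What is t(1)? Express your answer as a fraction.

27/5

F'(t) = 2t.
F(5) = −4, F'(5) = 10, so t(1) = 5 − (−4)/10 = 27/5.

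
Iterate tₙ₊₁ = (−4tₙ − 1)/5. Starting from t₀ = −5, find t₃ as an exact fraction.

299/125

t₁ = (−4·(−5) − 1)/5 = 19/5.
t₂ = (−4·(19/5) − 1)/5 = −81/25.
t₃ = (−4·(−81/25) − 1)/5 = 299/125.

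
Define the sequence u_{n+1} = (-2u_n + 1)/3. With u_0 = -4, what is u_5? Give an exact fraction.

61/81

u_1 = (-2·(-4) + 1)/3 = 3.
u_2 = (-2·3 + 1)/3 = -5/3.
u_3 = (-2·(-5/3) + 1)/3 = 13/9.
u_4 = (-2·(13/9) + 1)/3 = -17/27.
u_5 = (-2·(-17/27) + 1)/3 = 61/81.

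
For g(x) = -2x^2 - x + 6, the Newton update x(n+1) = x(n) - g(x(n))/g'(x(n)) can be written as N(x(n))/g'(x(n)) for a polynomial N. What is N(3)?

g'(x) = -4x - 1.
N(x) = x·g'(x) - g(x) = x·(-4x - 1) - (-2x^2 - x + 6) = -2x^2 - 6.
N(3) = -24.

-24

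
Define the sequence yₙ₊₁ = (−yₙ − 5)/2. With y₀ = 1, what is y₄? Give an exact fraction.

y₁ = (−1 − 5)/2 = −3.
y₂ = (−(−3) − 5)/2 = −1.
y₃ = (−(−1) − 5)/2 = −2.
y₄ = (−(−2) − 5)/2 = −3/2.

−3/2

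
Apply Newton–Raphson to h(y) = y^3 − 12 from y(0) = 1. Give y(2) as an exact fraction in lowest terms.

h'(y) = 3y^2.
h(1) = −11, h'(1) = 3, so y(1) = 1 − (−11)/3 = 14/3.
h(14/3) = 2420/27, h'(14/3) = 196/3, so y(2) = (14/3) − (2420/27)/(196/3) = 1453/441.

1453/441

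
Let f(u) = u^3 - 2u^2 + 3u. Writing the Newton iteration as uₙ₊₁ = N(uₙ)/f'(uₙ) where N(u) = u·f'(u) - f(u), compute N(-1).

-4

f'(u) = 3u^2 - 4u + 3.
N(u) = u·f'(u) - f(u) = u·(3u^2 - 4u + 3) - (u^3 - 2u^2 + 3u) = 2u^3 - 2u^2.
N(-1) = -4.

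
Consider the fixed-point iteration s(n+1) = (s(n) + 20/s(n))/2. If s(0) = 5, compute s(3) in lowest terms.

s(1) = (5 + 20/5)/2 = 9/2.
s(2) = (9/2 + 20/(9/2))/2 = 161/36.
s(3) = (161/36 + 20/(161/36))/2 = 51841/11592.

51841/11592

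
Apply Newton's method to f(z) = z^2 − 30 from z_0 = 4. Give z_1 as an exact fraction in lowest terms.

23/4

f'(z) = 2z.
f(4) = −14, f'(4) = 8, so z_1 = 4 − (−14)/8 = 23/4.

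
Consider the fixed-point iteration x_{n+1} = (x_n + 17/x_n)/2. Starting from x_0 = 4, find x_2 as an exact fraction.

x_1 = (4 + 17/4)/2 = 33/8.
x_2 = (33/8 + 17/(33/8))/2 = 2177/528.

2177/528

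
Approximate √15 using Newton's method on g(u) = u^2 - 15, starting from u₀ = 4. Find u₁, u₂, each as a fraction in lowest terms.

g'(u) = 2u.
g(4) = 1, g'(4) = 8, so u₁ = 4 - 1/8 = 31/8.
g(31/8) = 1/64, g'(31/8) = 31/4, so u₂ = (31/8) - (1/64)/(31/4) = 1921/496.

u₁ = 31/8, u₂ = 1921/496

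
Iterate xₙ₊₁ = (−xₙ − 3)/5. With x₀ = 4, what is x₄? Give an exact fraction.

x₁ = (−4 − 3)/5 = −7/5.
x₂ = (−(−7/5) − 3)/5 = −8/25.
x₃ = (−(−8/25) − 3)/5 = −67/125.
x₄ = (−(−67/125) − 3)/5 = −308/625.

−308/625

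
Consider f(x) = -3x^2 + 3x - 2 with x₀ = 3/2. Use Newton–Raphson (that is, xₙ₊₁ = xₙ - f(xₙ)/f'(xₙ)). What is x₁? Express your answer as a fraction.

19/24

f'(x) = -6x + 3.
f(3/2) = -17/4, f'(3/2) = -6, so x₁ = (3/2) - (-17/4)/(-6) = 19/24.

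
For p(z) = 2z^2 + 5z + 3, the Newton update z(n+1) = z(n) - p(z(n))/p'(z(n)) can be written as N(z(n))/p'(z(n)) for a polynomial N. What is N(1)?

-1

p'(z) = 4z + 5.
N(z) = z·p'(z) - p(z) = z·(4z + 5) - (2z^2 + 5z + 3) = 2z^2 - 3.
N(1) = -1.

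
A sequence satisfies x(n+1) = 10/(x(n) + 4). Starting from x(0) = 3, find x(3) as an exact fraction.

x(1) = 10/(3 + 4) = 10/7.
x(2) = 10/(10/7 + 4) = 35/19.
x(3) = 10/(35/19 + 4) = 190/111.

190/111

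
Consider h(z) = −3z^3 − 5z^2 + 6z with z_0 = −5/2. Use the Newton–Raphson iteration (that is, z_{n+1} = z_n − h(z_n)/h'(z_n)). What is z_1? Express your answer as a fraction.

h'(z) = −9z^2 − 10z + 6.
h(−5/2) = 5/8, h'(−5/2) = −101/4, so z_1 = (−5/2) − (5/8)/(−101/4) = −250/101.

−250/101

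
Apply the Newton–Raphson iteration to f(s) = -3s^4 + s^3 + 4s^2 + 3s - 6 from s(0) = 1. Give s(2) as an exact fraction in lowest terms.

127/100

f'(s) = -12s^3 + 3s^2 + 8s + 3.
f(1) = -1, f'(1) = 2, so s(1) = 1 - (-1)/2 = 3/2.
f(3/2) = -69/16, f'(3/2) = -75/4, so s(2) = (3/2) - (-69/16)/(-75/4) = 127/100.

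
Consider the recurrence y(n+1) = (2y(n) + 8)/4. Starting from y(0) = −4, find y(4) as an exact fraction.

7/2

y(1) = (2·(−4) + 8)/4 = 0.
y(2) = (2·0 + 8)/4 = 2.
y(3) = (2·2 + 8)/4 = 3.
y(4) = (2·3 + 8)/4 = 7/2.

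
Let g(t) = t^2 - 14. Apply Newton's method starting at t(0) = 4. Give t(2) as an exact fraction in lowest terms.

449/120

g'(t) = 2t.
g(4) = 2, g'(4) = 8, so t(1) = 4 - 2/8 = 15/4.
g(15/4) = 1/16, g'(15/4) = 15/2, so t(2) = (15/4) - (1/16)/(15/2) = 449/120.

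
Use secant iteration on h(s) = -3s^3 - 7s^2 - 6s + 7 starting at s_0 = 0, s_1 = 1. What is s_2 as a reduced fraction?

7/16

h(0) = 7, h(1) = -9. s_2 = 1 - (-9)·(1 - 0)/((-9) - 7) = 7/16.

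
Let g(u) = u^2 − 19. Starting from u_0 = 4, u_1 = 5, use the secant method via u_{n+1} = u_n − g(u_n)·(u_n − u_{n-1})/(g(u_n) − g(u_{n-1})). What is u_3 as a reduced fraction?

g(4) = −3, g(5) = 6. u_2 = 5 − 6·(5 − 4)/(6 − (−3)) = 13/3.
g(5) = 6, g(13/3) = −2/9. u_3 = (13/3) − (−2/9)·((13/3) − 5)/((−2/9) − 6) = 61/14.

61/14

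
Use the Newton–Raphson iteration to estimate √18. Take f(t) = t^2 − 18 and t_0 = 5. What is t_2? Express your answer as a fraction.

3649/860

f'(t) = 2t.
f(5) = 7, f'(5) = 10, so t_1 = 5 − 7/10 = 43/10.
f(43/10) = 49/100, f'(43/10) = 43/5, so t_2 = (43/10) − (49/100)/(43/5) = 3649/860.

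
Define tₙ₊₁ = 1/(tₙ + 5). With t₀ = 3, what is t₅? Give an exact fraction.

t₁ = 1/(3 + 5) = 1/8.
t₂ = 1/(1/8 + 5) = 8/41.
t₃ = 1/(8/41 + 5) = 41/213.
t₄ = 1/(41/213 + 5) = 213/1106.
t₅ = 1/(213/1106 + 5) = 1106/5743.

1106/5743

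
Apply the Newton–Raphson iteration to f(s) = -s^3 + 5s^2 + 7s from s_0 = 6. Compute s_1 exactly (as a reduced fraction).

252/41

f'(s) = -3s^2 + 10s + 7.
f(6) = 6, f'(6) = -41, so s_1 = 6 - 6/(-41) = 252/41.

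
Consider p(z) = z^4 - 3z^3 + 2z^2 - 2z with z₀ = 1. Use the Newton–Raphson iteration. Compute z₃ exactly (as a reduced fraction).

-3611/5942499

p'(z) = 4z^3 - 9z^2 + 4z - 2.
p(1) = -2, p'(1) = -3, so z₁ = 1 - (-2)/(-3) = 1/3.
p(1/3) = -44/81, p'(1/3) = -41/27, so z₂ = (1/3) - (-44/81)/(-41/27) = -1/41.
p(-1/41) = 141328/2825761, p'(-1/41) = -144939/68921, so z₃ = (-1/41) - (141328/2825761)/(-144939/68921) = -3611/5942499.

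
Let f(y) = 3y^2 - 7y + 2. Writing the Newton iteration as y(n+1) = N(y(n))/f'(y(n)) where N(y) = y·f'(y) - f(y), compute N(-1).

1

f'(y) = 6y - 7.
N(y) = y·f'(y) - f(y) = y·(6y - 7) - (3y^2 - 7y + 2) = 3y^2 - 2.
N(-1) = 1.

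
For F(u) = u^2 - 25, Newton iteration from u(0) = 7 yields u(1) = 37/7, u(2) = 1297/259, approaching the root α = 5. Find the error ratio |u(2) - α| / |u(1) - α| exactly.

1/37

u(1) - α = 37/7 - 5 = 2/7, so |u(1) - α| = 2/7.
u(2) - α = 1297/259 - 5 = 2/259, so |u(2) - α| = 2/259.
Ratio = (2/259) / (2/7) = 1/37.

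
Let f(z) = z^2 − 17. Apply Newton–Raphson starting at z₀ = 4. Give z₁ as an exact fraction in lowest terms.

33/8

f'(z) = 2z.
f(4) = −1, f'(4) = 8, so z₁ = 4 − (−1)/8 = 33/8.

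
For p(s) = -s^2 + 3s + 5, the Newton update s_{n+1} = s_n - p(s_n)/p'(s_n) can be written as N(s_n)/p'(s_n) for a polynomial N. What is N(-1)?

-6

p'(s) = -2s + 3.
N(s) = s·p'(s) - p(s) = s·(-2s + 3) - (-s^2 + 3s + 5) = -s^2 - 5.
N(-1) = -6.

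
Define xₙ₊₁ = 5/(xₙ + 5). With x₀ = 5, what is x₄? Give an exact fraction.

x₁ = 5/(5 + 5) = 1/2.
x₂ = 5/(1/2 + 5) = 10/11.
x₃ = 5/(10/11 + 5) = 11/13.
x₄ = 5/(11/13 + 5) = 65/76.

65/76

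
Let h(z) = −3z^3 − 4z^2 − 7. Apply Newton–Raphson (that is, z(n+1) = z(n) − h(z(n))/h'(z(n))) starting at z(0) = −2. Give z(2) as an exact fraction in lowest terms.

h'(z) = −9z^2 − 8z.
h(−2) = 1, h'(−2) = −20, so z(1) = (−2) − 1/(−20) = −39/20.
h(−39/20) = 277/8000, h'(−39/20) = −7449/400, so z(2) = (−39/20) − (277/8000)/(−7449/400) = −145117/74490.

−145117/74490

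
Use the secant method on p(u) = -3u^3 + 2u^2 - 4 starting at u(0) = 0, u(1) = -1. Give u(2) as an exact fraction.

p(0) = -4, p(-1) = 1. u(2) = (-1) - 1·((-1) - 0)/(1 - (-4)) = -4/5.

-4/5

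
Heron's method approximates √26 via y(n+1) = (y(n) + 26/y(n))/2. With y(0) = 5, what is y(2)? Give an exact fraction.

y(1) = (5 + 26/5)/2 = 51/10.
y(2) = (51/10 + 26/(51/10))/2 = 5201/1020.

5201/1020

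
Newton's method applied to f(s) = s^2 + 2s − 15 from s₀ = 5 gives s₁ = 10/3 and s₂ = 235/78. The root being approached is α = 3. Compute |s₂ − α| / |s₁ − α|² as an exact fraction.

s₁ − α = 10/3 − 3 = 1/3, so |s₁ − α| = 1/3.
s₂ − α = 235/78 − 3 = 1/78, so |s₂ − α| = 1/78.
|s₁ − α|² = 1/9.
Ratio = (1/78) / (1/9) = 3/26.

3/26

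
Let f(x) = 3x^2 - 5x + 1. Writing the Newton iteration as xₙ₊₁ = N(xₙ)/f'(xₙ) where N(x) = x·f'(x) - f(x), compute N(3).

f'(x) = 6x - 5.
N(x) = x·f'(x) - f(x) = x·(6x - 5) - (3x^2 - 5x + 1) = 3x^2 - 1.
N(3) = 26.

26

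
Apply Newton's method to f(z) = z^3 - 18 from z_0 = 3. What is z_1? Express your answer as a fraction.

f'(z) = 3z^2.
f(3) = 9, f'(3) = 27, so z_1 = 3 - 9/27 = 8/3.

8/3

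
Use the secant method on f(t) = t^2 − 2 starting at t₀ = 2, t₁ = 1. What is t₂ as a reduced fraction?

f(2) = 2, f(1) = −1. t₂ = 1 − (−1)·(1 − 2)/((−1) − 2) = 4/3.

4/3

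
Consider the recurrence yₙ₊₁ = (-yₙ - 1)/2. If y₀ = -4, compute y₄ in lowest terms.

y₁ = (-(-4) - 1)/2 = 3/2.
y₂ = (-(3/2) - 1)/2 = -5/4.
y₃ = (-(-5/4) - 1)/2 = 1/8.
y₄ = (-(1/8) - 1)/2 = -9/16.

-9/16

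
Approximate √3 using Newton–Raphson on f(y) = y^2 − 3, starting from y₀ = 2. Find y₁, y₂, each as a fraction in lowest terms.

f'(y) = 2y.
f(2) = 1, f'(2) = 4, so y₁ = 2 − 1/4 = 7/4.
f(7/4) = 1/16, f'(7/4) = 7/2, so y₂ = (7/4) − (1/16)/(7/2) = 97/56.

y₁ = 7/4, y₂ = 97/56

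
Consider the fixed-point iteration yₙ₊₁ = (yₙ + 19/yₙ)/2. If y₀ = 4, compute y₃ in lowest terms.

11916881/2733920

y₁ = (4 + 19/4)/2 = 35/8.
y₂ = (35/8 + 19/(35/8))/2 = 2441/560.
y₃ = (2441/560 + 19/(2441/560))/2 = 11916881/2733920.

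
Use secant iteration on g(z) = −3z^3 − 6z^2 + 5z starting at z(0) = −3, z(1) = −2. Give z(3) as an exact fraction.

g(−3) = 12, g(−2) = −10. z(2) = (−2) − (−10)·((−2) − (−3))/((−10) − 12) = −27/11.
g(−2) = −10, g(−27/11) = −5400/1331. z(3) = (−27/11) − (−5400/1331)·((−27/11) − (−2))/((−5400/1331) − (−10)) = −2187/791.

−2187/791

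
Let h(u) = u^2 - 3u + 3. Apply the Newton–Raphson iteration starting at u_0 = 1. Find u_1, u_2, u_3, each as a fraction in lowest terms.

u_1 = 2, u_2 = 1, u_3 = 2

h'(u) = 2u - 3.
h(1) = 1, h'(1) = -1, so u_1 = 1 - 1/(-1) = 2.
h(2) = 1, h'(2) = 1, so u_2 = 2 - 1/1 = 1.
h(1) = 1, h'(1) = -1, so u_3 = 1 - 1/(-1) = 2.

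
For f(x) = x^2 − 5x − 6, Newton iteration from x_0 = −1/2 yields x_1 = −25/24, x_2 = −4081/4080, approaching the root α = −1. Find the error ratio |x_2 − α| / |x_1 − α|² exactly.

x_1 − α = −25/24 − (−1) = −25/24 + 1 = −1/24, so |x_1 − α| = 1/24.
x_2 − α = −4081/4080 − (−1) = −4081/4080 + 1 = −1/4080, so |x_2 − α| = 1/4080.
|x_1 − α|² = 1/576.
Ratio = (1/4080) / (1/576) = 12/85.

12/85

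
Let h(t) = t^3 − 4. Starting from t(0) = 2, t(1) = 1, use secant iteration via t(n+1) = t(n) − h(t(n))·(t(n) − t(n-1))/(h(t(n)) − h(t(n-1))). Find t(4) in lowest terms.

h(2) = 4, h(1) = −3. t(2) = 1 − (−3)·(1 − 2)/((−3) − 4) = 10/7.
h(1) = −3, h(10/7) = −372/343. t(3) = (10/7) − (−372/343)·((10/7) − 1)/((−372/343) − (−3)) = 122/73.
h(10/7) = −372/343, h(122/73) = 259780/389017. t(4) = (122/73) − (259780/389017)·((122/73) − (10/7))/((259780/389017) − (−372/343)) = 744241/471409.

744241/471409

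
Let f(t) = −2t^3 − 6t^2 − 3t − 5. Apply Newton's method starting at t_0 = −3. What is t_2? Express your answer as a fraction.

−429215/154161

f'(t) = −6t^2 − 12t − 3.
f(−3) = 4, f'(−3) = −21, so t_1 = (−3) − 4/(−21) = −59/21.
f(−59/21) = 3904/9261, f'(−59/21) = −2447/147, so t_2 = (−59/21) − (3904/9261)/(−2447/147) = −429215/154161.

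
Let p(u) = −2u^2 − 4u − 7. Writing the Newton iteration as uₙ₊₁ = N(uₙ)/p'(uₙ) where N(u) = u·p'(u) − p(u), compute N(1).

p'(u) = −4u − 4.
N(u) = u·p'(u) − p(u) = u·(−4u − 4) − (−2u^2 − 4u − 7) = −2u^2 + 7.
N(1) = 5.

5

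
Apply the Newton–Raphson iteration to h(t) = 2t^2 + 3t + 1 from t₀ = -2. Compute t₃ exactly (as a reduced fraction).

-6433/6305

h'(t) = 4t + 3.
h(-2) = 3, h'(-2) = -5, so t₁ = (-2) - 3/(-5) = -7/5.
h(-7/5) = 18/25, h'(-7/5) = -13/5, so t₂ = (-7/5) - (18/25)/(-13/5) = -73/65.
h(-73/65) = 648/4225, h'(-73/65) = -97/65, so t₃ = (-73/65) - (648/4225)/(-97/65) = -6433/6305.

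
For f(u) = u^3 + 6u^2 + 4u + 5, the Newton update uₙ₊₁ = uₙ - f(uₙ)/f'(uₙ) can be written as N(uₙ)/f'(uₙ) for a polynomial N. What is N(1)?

f'(u) = 3u^2 + 12u + 4.
N(u) = u·f'(u) - f(u) = u·(3u^2 + 12u + 4) - (u^3 + 6u^2 + 4u + 5) = 2u^3 + 6u^2 - 5.
N(1) = 3.

3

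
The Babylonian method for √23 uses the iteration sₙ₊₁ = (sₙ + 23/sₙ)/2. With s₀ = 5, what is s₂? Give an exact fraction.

s₁ = (5 + 23/5)/2 = 24/5.
s₂ = (24/5 + 23/(24/5))/2 = 1151/240.

1151/240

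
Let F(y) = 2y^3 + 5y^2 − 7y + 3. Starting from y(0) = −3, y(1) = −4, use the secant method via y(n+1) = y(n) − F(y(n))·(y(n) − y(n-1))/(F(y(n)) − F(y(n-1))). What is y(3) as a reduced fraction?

F(−3) = 15, F(−4) = −17. y(2) = (−4) − (−17)·((−4) − (−3))/((−17) − 15) = −111/32.
F(−4) = −17, F(−111/32) = 65025/16384. y(3) = (−111/32) − (65025/16384)·((−111/32) − (−4))/((65025/16384) − (−17)) = −72132/20209.

−72132/20209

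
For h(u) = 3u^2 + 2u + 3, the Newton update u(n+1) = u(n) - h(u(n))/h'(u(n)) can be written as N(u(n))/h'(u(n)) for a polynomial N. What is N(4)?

45

h'(u) = 6u + 2.
N(u) = u·h'(u) - h(u) = u·(6u + 2) - (3u^2 + 2u + 3) = 3u^2 - 3.
N(4) = 45.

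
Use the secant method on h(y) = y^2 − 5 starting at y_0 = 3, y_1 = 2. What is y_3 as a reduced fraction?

47/21

h(3) = 4, h(2) = −1. y_2 = 2 − (−1)·(2 − 3)/((−1) − 4) = 11/5.
h(2) = −1, h(11/5) = −4/25. y_3 = (11/5) − (−4/25)·((11/5) − 2)/((−4/25) − (−1)) = 47/21.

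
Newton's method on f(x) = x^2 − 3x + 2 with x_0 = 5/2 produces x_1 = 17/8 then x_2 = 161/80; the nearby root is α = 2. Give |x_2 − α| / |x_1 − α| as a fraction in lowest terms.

x_1 − α = 17/8 − 2 = 1/8, so |x_1 − α| = 1/8.
x_2 − α = 161/80 − 2 = 1/80, so |x_2 − α| = 1/80.
Ratio = (1/80) / (1/8) = 1/10.

1/10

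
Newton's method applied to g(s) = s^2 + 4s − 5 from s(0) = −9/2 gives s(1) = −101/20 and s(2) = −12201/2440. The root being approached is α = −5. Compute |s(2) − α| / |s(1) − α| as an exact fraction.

s(1) − α = −101/20 − (−5) = −101/20 + 5 = −1/20, so |s(1) − α| = 1/20.
s(2) − α = −12201/2440 − (−5) = −12201/2440 + 5 = −1/2440, so |s(2) − α| = 1/2440.
Ratio = (1/2440) / (1/20) = 1/122.

1/122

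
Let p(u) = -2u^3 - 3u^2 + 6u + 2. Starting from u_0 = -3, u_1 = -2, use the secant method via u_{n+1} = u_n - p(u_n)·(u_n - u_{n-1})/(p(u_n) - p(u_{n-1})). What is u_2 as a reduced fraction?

-40/17

p(-3) = 11, p(-2) = -6. u_2 = (-2) - (-6)·((-2) - (-3))/((-6) - 11) = -40/17.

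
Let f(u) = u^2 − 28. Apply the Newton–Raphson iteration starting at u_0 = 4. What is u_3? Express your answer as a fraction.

f'(u) = 2u.
f(4) = −12, f'(4) = 8, so u_1 = 4 − (−12)/8 = 11/2.
f(11/2) = 9/4, f'(11/2) = 11, so u_2 = (11/2) − (9/4)/11 = 233/44.
f(233/44) = 81/1936, f'(233/44) = 233/22, so u_3 = (233/44) − (81/1936)/(233/22) = 108497/20504.

108497/20504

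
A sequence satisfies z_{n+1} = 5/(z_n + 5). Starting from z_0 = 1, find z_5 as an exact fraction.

z_1 = 5/(1 + 5) = 5/6.
z_2 = 5/(5/6 + 5) = 6/7.
z_3 = 5/(6/7 + 5) = 35/41.
z_4 = 5/(35/41 + 5) = 41/48.
z_5 = 5/(41/48 + 5) = 240/281.

240/281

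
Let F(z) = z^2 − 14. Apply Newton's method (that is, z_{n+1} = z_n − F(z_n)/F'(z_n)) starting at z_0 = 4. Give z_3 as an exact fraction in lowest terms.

403201/107760

F'(z) = 2z.
F(4) = 2, F'(4) = 8, so z_1 = 4 − 2/8 = 15/4.
F(15/4) = 1/16, F'(15/4) = 15/2, so z_2 = (15/4) − (1/16)/(15/2) = 449/120.
F(449/120) = 1/14400, F'(449/120) = 449/60, so z_3 = (449/120) − (1/14400)/(449/60) = 403201/107760.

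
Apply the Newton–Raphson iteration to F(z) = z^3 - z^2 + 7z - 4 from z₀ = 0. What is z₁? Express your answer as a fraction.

F'(z) = 3z^2 - 2z + 7.
F(0) = -4, F'(0) = 7, so z₁ = 0 - (-4)/7 = 4/7.

4/7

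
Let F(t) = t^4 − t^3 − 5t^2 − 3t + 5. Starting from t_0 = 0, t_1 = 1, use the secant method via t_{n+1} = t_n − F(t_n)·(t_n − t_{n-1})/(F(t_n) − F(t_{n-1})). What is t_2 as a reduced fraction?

F(0) = 5, F(1) = −3. t_2 = 1 − (−3)·(1 − 0)/((−3) − 5) = 5/8.

5/8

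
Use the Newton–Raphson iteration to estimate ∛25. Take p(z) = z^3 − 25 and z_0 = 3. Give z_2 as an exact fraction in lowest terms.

1478153/505521

p'(z) = 3z^2.
p(3) = 2, p'(3) = 27, so z_1 = 3 − 2/27 = 79/27.
p(79/27) = 964/19683, p'(79/27) = 6241/243, so z_2 = (79/27) − (964/19683)/(6241/243) = 1478153/505521.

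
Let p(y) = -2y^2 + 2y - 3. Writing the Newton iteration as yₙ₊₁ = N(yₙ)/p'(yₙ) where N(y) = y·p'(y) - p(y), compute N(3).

p'(y) = -4y + 2.
N(y) = y·p'(y) - p(y) = y·(-4y + 2) - (-2y^2 + 2y - 3) = -2y^2 + 3.
N(3) = -15.

-15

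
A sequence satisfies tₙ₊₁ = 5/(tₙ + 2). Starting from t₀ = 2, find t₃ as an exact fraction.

65/46

t₁ = 5/(2 + 2) = 5/4.
t₂ = 5/(5/4 + 2) = 20/13.
t₃ = 5/(20/13 + 2) = 65/46.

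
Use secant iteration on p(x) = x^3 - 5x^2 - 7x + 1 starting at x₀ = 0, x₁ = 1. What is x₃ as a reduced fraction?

82/687

p(0) = 1, p(1) = -10. x₂ = 1 - (-10)·(1 - 0)/((-10) - 1) = 1/11.
p(1) = -10, p(1/11) = 430/1331. x₃ = (1/11) - (430/1331)·((1/11) - 1)/((430/1331) - (-10)) = 82/687.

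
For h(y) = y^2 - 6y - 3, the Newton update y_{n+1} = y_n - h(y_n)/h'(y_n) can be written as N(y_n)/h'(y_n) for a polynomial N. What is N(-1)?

4

h'(y) = 2y - 6.
N(y) = y·h'(y) - h(y) = y·(2y - 6) - (y^2 - 6y - 3) = y^2 + 3.
N(-1) = 4.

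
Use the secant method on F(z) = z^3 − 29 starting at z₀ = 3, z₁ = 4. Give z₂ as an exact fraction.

113/37

F(3) = −2, F(4) = 35. z₂ = 4 − 35·(4 − 3)/(35 − (−2)) = 113/37.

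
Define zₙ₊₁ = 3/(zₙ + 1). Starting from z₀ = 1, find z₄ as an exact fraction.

z₁ = 3/(1 + 1) = 3/2.
z₂ = 3/(3/2 + 1) = 6/5.
z₃ = 3/(6/5 + 1) = 15/11.
z₄ = 3/(15/11 + 1) = 33/26.

33/26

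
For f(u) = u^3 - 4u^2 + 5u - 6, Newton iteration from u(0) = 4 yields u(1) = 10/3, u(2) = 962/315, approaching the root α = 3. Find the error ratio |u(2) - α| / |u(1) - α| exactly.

17/105

u(1) - α = 10/3 - 3 = 1/3, so |u(1) - α| = 1/3.
u(2) - α = 962/315 - 3 = 17/315, so |u(2) - α| = 17/315.
Ratio = (17/315) / (1/3) = 17/105.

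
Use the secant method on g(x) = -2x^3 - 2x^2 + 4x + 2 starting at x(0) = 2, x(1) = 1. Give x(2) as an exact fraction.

g(2) = -14, g(1) = 2. x(2) = 1 - 2·(1 - 2)/(2 - (-14)) = 9/8.

9/8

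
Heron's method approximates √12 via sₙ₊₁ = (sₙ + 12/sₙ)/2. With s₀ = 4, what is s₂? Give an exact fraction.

s₁ = (4 + 12/4)/2 = 7/2.
s₂ = (7/2 + 12/(7/2))/2 = 97/28.

97/28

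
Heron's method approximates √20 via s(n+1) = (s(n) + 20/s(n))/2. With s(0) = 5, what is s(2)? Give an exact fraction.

161/36

s(1) = (5 + 20/5)/2 = 9/2.
s(2) = (9/2 + 20/(9/2))/2 = 161/36.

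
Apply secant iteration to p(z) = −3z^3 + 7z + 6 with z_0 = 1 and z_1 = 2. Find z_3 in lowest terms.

p(1) = 10, p(2) = −4. z_2 = 2 − (−4)·(2 − 1)/((−4) − 10) = 12/7.
p(2) = −4, p(12/7) = 990/343. z_3 = (12/7) − (990/343)·((12/7) − 2)/((990/343) − (−4)) = 2166/1181.

2166/1181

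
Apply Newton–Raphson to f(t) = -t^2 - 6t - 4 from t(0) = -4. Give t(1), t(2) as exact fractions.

f'(t) = -2t - 6.
f(-4) = 4, f'(-4) = 2, so t(1) = (-4) - 4/2 = -6.
f(-6) = -4, f'(-6) = 6, so t(2) = (-6) - (-4)/6 = -16/3.

t(1) = -6, t(2) = -16/3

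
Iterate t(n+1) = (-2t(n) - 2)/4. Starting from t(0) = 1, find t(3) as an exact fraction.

-1/2

t(1) = (-2·1 - 2)/4 = -1.
t(2) = (-2·(-1) - 2)/4 = 0.
t(3) = (-2·0 - 2)/4 = -1/2.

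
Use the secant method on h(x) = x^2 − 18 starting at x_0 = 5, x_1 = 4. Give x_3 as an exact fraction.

h(5) = 7, h(4) = −2. x_2 = 4 − (−2)·(4 − 5)/((−2) − 7) = 38/9.
h(4) = −2, h(38/9) = −14/81. x_3 = (38/9) − (−14/81)·((38/9) − 4)/((−14/81) − (−2)) = 157/37.

157/37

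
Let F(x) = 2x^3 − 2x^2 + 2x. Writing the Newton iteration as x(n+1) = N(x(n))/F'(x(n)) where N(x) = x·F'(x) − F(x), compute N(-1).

−6

F'(x) = 6x^2 − 4x + 2.
N(x) = x·F'(x) − F(x) = x·(6x^2 − 4x + 2) − (2x^3 − 2x^2 + 2x) = 4x^3 − 2x^2.
N(-1) = −6.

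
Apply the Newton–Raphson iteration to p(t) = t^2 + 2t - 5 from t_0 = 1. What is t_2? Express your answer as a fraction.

29/20

p'(t) = 2t + 2.
p(1) = -2, p'(1) = 4, so t_1 = 1 - (-2)/4 = 3/2.
p(3/2) = 1/4, p'(3/2) = 5, so t_2 = (3/2) - (1/4)/5 = 29/20.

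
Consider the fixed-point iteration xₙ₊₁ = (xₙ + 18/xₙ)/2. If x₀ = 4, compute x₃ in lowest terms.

665857/156944

x₁ = (4 + 18/4)/2 = 17/4.
x₂ = (17/4 + 18/(17/4))/2 = 577/136.
x₃ = (577/136 + 18/(577/136))/2 = 665857/156944.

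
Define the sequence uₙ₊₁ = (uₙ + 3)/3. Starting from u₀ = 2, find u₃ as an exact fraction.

u₁ = (2 + 3)/3 = 5/3.
u₂ = ((5/3) + 3)/3 = 14/9.
u₃ = ((14/9) + 3)/3 = 41/27.

41/27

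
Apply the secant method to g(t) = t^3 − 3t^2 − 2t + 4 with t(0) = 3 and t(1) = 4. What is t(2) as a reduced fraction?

g(3) = −2, g(4) = 12. t(2) = 4 − 12·(4 − 3)/(12 − (−2)) = 22/7.

22/7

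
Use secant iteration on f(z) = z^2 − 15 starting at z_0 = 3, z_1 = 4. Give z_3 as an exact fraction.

213/55

f(3) = −6, f(4) = 1. z_2 = 4 − 1·(4 − 3)/(1 − (−6)) = 27/7.
f(4) = 1, f(27/7) = −6/49. z_3 = (27/7) − (−6/49)·((27/7) − 4)/((−6/49) − 1) = 213/55.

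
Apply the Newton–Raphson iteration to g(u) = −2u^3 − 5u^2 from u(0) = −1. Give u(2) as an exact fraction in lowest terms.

g'(u) = −6u^2 − 10u.
g(−1) = −3, g'(−1) = 4, so u(1) = (−1) − (−3)/4 = −1/4.
g(−1/4) = −9/32, g'(−1/4) = 17/8, so u(2) = (−1/4) − (−9/32)/(17/8) = −2/17.

−2/17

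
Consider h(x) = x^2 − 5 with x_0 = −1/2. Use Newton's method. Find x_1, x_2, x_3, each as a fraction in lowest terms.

x_1 = −21/4, x_2 = −521/168, x_3 = −412561/175056

h'(x) = 2x.
h(−1/2) = −19/4, h'(−1/2) = −1, so x_1 = (−1/2) − (−19/4)/(−1) = −21/4.
h(−21/4) = 361/16, h'(−21/4) = −21/2, so x_2 = (−21/4) − (361/16)/(−21/2) = −521/168.
h(−521/168) = 130321/28224, h'(−521/168) = −521/84, so x_3 = (−521/168) − (130321/28224)/(−521/84) = −412561/175056.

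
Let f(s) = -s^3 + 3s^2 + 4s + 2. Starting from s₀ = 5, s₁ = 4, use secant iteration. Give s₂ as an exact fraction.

f(5) = -28, f(4) = 2. s₂ = 4 - 2·(4 - 5)/(2 - (-28)) = 61/15.

61/15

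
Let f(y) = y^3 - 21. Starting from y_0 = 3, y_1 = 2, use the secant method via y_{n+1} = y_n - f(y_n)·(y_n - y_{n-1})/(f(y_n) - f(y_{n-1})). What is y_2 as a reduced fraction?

51/19

f(3) = 6, f(2) = -13. y_2 = 2 - (-13)·(2 - 3)/((-13) - 6) = 51/19.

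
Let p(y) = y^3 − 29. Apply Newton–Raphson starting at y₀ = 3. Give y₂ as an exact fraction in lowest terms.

p'(y) = 3y^2.
p(3) = −2, p'(3) = 27, so y₁ = 3 − (−2)/27 = 83/27.
p(83/27) = 980/19683, p'(83/27) = 6889/243, so y₂ = (83/27) − (980/19683)/(6889/243) = 1714381/558009.

1714381/558009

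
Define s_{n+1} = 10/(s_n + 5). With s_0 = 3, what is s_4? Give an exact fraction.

s_1 = 10/(3 + 5) = 5/4.
s_2 = 10/(5/4 + 5) = 8/5.
s_3 = 10/(8/5 + 5) = 50/33.
s_4 = 10/(50/33 + 5) = 66/43.

66/43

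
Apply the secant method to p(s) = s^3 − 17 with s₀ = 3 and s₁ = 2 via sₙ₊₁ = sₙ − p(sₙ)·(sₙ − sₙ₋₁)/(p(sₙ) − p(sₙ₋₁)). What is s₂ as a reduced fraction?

p(3) = 10, p(2) = −9. s₂ = 2 − (−9)·(2 − 3)/((−9) − 10) = 47/19.

47/19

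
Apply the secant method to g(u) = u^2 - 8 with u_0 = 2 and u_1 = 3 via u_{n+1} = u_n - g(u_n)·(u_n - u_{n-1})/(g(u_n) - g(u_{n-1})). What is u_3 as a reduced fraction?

82/29

g(2) = -4, g(3) = 1. u_2 = 3 - 1·(3 - 2)/(1 - (-4)) = 14/5.
g(3) = 1, g(14/5) = -4/25. u_3 = (14/5) - (-4/25)·((14/5) - 3)/((-4/25) - 1) = 82/29.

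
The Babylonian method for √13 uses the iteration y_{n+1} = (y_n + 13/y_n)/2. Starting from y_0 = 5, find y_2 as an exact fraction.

y_1 = (5 + 13/5)/2 = 19/5.
y_2 = (19/5 + 13/(19/5))/2 = 343/95.

343/95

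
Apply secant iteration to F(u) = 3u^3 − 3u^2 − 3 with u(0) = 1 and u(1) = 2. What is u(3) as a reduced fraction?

F(1) = −3, F(2) = 9. u(2) = 2 − 9·(2 − 1)/(9 − (−3)) = 5/4.
F(2) = 9, F(5/4) = −117/64. u(3) = (5/4) − (−117/64)·((5/4) − 2)/((−117/64) − 9) = 106/77.

106/77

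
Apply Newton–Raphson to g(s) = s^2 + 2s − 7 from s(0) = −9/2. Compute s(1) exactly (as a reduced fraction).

−109/28

g'(s) = 2s + 2.
g(−9/2) = 17/4, g'(−9/2) = −7, so s(1) = (−9/2) − (17/4)/(−7) = −109/28.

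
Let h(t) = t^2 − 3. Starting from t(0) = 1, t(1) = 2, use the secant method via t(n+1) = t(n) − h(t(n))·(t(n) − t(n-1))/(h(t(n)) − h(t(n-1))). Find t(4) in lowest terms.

h(1) = −2, h(2) = 1. t(2) = 2 − 1·(2 − 1)/(1 − (−2)) = 5/3.
h(2) = 1, h(5/3) = −2/9. t(3) = (5/3) − (−2/9)·((5/3) − 2)/((−2/9) − 1) = 19/11.
h(5/3) = −2/9, h(19/11) = −2/121. t(4) = (19/11) − (−2/121)·((19/11) − (5/3))/((−2/121) − (−2/9)) = 97/56.

97/56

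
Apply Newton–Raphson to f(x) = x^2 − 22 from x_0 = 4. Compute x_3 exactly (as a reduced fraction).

f'(x) = 2x.
f(4) = −6, f'(4) = 8, so x_1 = 4 − (−6)/8 = 19/4.
f(19/4) = 9/16, f'(19/4) = 19/2, so x_2 = (19/4) − (9/16)/(19/2) = 713/152.
f(713/152) = 81/23104, f'(713/152) = 713/76, so x_3 = (713/152) − (81/23104)/(713/76) = 1016657/216752.

1016657/216752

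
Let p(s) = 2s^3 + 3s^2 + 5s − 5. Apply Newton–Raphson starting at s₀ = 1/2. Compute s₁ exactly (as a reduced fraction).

25/38

p'(s) = 6s^2 + 6s + 5.
p(1/2) = −3/2, p'(1/2) = 19/2, so s₁ = (1/2) − (−3/2)/(19/2) = 25/38.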